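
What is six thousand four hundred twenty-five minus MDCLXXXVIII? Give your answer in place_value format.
Convert six thousand four hundred twenty-five (English words) → 6×1000 + 4×100 + 25 = 6425 (decimal)
Convert MDCLXXXVIII (Roman numeral) → 1000 + 500 + 100 + 50 + 10 + 10 + 10 + 5 + 1 + 1 + 1 = 1688 (decimal)
Compute 6425 - 1688 = 4737
Convert 4737 (decimal) → 4737 = 4×1000 + 7×100 + 3×10 + 7 → 4 thousands, 7 hundreds, 3 tens, 7 ones (place-value notation)
4 thousands, 7 hundreds, 3 tens, 7 ones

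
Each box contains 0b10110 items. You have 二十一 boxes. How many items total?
Convert 0b10110 (binary) → 16 + 4 + 2 = 22 (decimal)
Convert 二十一 (Chinese numeral) → 2×10 + 1 = 21 (decimal)
Compute 22 × 21 = 462
462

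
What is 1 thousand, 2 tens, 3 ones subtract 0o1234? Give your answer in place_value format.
Convert 1 thousand, 2 tens, 3 ones (place-value notation) → 1×1000 + 2×10 + 3 = 1023 (decimal)
Convert 0o1234 (octal) → 1×512 + 2×64 + 3×8 + 4 = 668 (decimal)
Compute 1023 - 668 = 355
Convert 355 (decimal) → 355 = 3×100 + 5×10 + 5 → 3 hundreds, 5 tens, 5 ones (place-value notation)
3 hundreds, 5 tens, 5 ones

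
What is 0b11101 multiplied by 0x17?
Convert 0b11101 (binary) → 16 + 8 + 4 + 1 = 29 (decimal)
Convert 0x17 (hexadecimal) → 1×16 + 7 = 23 (decimal)
Compute 29 × 23 = 667
667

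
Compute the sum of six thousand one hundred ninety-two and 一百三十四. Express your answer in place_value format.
Convert six thousand one hundred ninety-two (English words) → 6×1000 + 1×100 + 92 = 6192 (decimal)
Convert 一百三十四 (Chinese numeral) → 1×100 + 3×10 + 4 = 134 (decimal)
Compute 6192 + 134 = 6326
Convert 6326 (decimal) → 6326 = 6×1000 + 3×100 + 2×10 + 6 → 6 thousands, 3 hundreds, 2 tens, 6 ones (place-value notation)
6 thousands, 3 hundreds, 2 tens, 6 ones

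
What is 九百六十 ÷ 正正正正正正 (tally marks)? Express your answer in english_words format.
Convert 九百六十 (Chinese numeral) → 9×100 + 6×10 = 960 (decimal)
Convert 正正正正正正 (tally marks) → 5 + 5 + 5 + 5 + 5 + 5 = 30 (decimal)
Compute 960 ÷ 30 = 32
Convert 32 (decimal) → thirty-two (English words)
thirty-two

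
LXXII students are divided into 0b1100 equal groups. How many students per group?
Convert LXXII (Roman numeral) → 50 + 10 + 10 + 1 + 1 = 72 (decimal)
Convert 0b1100 (binary) → 8 + 4 = 12 (decimal)
Compute 72 ÷ 12 = 6
6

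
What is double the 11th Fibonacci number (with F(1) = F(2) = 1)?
The 11th Fibonacci number (with F(1) = F(2) = 1): 1, 1, 2, 3, 5, 8, 13, 21, 34, 55, 89 → 89
Compute 89 × 2 = 178
178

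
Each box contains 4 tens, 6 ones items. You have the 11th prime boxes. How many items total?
Convert 4 tens, 6 ones (place-value notation) → 4×10 + 6 = 46 (decimal)
Convert the 11th prime (prime index) → 31 (decimal)
Compute 46 × 31 = 1426
1426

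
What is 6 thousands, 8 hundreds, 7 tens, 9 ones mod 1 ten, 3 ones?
Convert 6 thousands, 8 hundreds, 7 tens, 9 ones (place-value notation) → 6×1000 + 8×100 + 7×10 + 9 = 6879 (decimal)
Convert 1 ten, 3 ones (place-value notation) → 1×10 + 3 = 13 (decimal)
Compute 6879 mod 13 = 2
2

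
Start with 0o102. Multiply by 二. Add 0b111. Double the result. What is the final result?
Convert 0o102 (octal) → 1×64 + 2 = 66 (decimal)
Start: 66
Convert 二 (Chinese numeral) → 2 (decimal)
66 × 2 = 132
Convert 0b111 (binary) → 4 + 2 + 1 = 7 (decimal)
132 + 7 = 139
139 × 2 = 278
278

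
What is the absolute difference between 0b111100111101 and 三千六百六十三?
Convert 0b111100111101 (binary) → 2048 + 1024 + 512 + 256 + 32 + 16 + 8 + 4 + 1 = 3901 (decimal)
Convert 三千六百六十三 (Chinese numeral) → 3×1000 + 6×100 + 6×10 + 3 = 3663 (decimal)
Compute |3901 - 3663| = 238
238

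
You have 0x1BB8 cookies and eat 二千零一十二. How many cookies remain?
Convert 0x1BB8 (hexadecimal) → 1×4096 + 11×256 + 11×16 + 8 = 7096 (decimal)
Convert 二千零一十二 (Chinese numeral) → 2×1000 + 1×10 + 2 = 2012 (decimal)
Compute 7096 - 2012 = 5084
5084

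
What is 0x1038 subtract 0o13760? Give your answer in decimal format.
Convert 0x1038 (hexadecimal) → 1×4096 + 3×16 + 8 = 4152 (decimal)
Convert 0o13760 (octal) → 1×4096 + 3×512 + 7×64 + 6×8 = 6128 (decimal)
Compute 4152 - 6128 = -1976
-1976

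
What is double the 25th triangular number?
The 25th triangular number = 25×26/2 = 325
Compute 325 × 2 = 650
650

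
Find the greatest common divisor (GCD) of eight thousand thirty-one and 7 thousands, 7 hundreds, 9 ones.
Convert eight thousand thirty-one (English words) → 8×1000 + 31 = 8031 (decimal)
Convert 7 thousands, 7 hundreds, 9 ones (place-value notation) → 7×1000 + 7×100 + 9 = 7709 (decimal)
Compute gcd(8031, 7709) = 1
1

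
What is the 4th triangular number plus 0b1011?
The 4th triangular number = 4×5/2 = 10
Convert 0b1011 (binary) → 8 + 2 + 1 = 11 (decimal)
Compute 10 + 11 = 21
21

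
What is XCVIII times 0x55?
Convert XCVIII (Roman numeral) → 90 + 5 + 1 + 1 + 1 = 98 (decimal)
Convert 0x55 (hexadecimal) → 5×16 + 5 = 85 (decimal)
Compute 98 × 85 = 8330
8330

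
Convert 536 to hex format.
Convert 536 (decimal) → 536 = 2×256 + 1×16 + 8 → 0x218 (hexadecimal)
0x218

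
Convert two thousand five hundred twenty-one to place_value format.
Convert two thousand five hundred twenty-one (English words) → 2×1000 + 5×100 + 21 = 2521 (decimal)
Convert 2521 (decimal) → 2521 = 2×1000 + 5×100 + 2×10 + 1 → 2 thousands, 5 hundreds, 2 tens, 1 one (place-value notation)
2 thousands, 5 hundreds, 2 tens, 1 one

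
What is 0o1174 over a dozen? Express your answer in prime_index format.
Convert 0o1174 (octal) → 1×512 + 1×64 + 7×8 + 4 = 636 (decimal)
Convert a dozen (colloquial) → 12 (decimal)
Compute 636 ÷ 12 = 53
Convert 53 (decimal) → the 16th prime (prime index)
the 16th prime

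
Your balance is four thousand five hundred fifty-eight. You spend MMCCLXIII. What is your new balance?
Convert four thousand five hundred fifty-eight (English words) → 4×1000 + 5×100 + 58 = 4558 (decimal)
Convert MMCCLXIII (Roman numeral) → 1000 + 1000 + 100 + 100 + 50 + 10 + 1 + 1 + 1 = 2263 (decimal)
Compute 4558 - 2263 = 2295
2295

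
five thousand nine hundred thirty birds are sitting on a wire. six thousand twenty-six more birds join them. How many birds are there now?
Convert five thousand nine hundred thirty (English words) → 5×1000 + 9×100 + 30 = 5930 (decimal)
Convert six thousand twenty-six (English words) → 6×1000 + 26 = 6026 (decimal)
Compute 5930 + 6026 = 11956
11956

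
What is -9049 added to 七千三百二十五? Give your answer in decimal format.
Convert 七千三百二十五 (Chinese numeral) → 7×1000 + 3×100 + 2×10 + 5 = 7325 (decimal)
Compute -9049 + 7325 = -1724
-1724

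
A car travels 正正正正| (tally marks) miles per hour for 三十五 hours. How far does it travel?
Convert 正正正正| (tally marks) → 5 + 5 + 5 + 5 + 1 = 21 (decimal)
Convert 三十五 (Chinese numeral) → 3×10 + 5 = 35 (decimal)
Compute 21 × 35 = 735
735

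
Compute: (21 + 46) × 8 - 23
Parentheses first: 21 + 46 = 67
Multiply: 67 × 8 = 536
Subtract: 536 - 23 = 513
513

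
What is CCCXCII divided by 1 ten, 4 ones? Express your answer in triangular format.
Convert CCCXCII (Roman numeral) → 100 + 100 + 100 + 90 + 1 + 1 = 392 (decimal)
Convert 1 ten, 4 ones (place-value notation) → 1×10 + 4 = 14 (decimal)
Compute 392 ÷ 14 = 28
Convert 28 (decimal) → 28 = 7×8/2 → the 7th triangular number (triangular index)
the 7th triangular number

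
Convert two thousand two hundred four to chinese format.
Convert two thousand two hundred four (English words) → 2×1000 + 2×100 + 4 = 2204 (decimal)
Convert 2204 (decimal) → 2204 = 2×1000 + 2×100 + 4 → 二千二百零四 (Chinese numeral)
二千二百零四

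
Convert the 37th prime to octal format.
Convert the 37th prime (prime index) → 157 (decimal)
Convert 157 (decimal) → 157 = 2×64 + 3×8 + 5 → 0o235 (octal)
0o235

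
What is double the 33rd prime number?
The 33rd prime number = 137
Compute 137 × 2 = 274
274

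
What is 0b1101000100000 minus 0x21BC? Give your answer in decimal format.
Convert 0b1101000100000 (binary) → 4096 + 2048 + 512 + 32 = 6688 (decimal)
Convert 0x21BC (hexadecimal) → 2×4096 + 1×256 + 11×16 + 12 = 8636 (decimal)
Compute 6688 - 8636 = -1948
-1948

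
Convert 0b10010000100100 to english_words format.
Convert 0b10010000100100 (binary) → 8192 + 1024 + 32 + 4 = 9252 (decimal)
Convert 9252 (decimal) → 9252 = 9×1000 + 2×100 + 52 → nine thousand two hundred fifty-two (English words)
nine thousand two hundred fifty-two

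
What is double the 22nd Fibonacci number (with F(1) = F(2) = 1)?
The 22nd Fibonacci number (with F(1) = F(2) = 1) = 17711
Compute 17711 × 2 = 35422
35422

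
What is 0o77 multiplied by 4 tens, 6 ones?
Convert 0o77 (octal) → 7×8 + 7 = 63 (decimal)
Convert 4 tens, 6 ones (place-value notation) → 4×10 + 6 = 46 (decimal)
Compute 63 × 46 = 2898
2898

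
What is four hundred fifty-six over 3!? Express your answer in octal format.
Convert four hundred fifty-six (English words) → 4×100 + 56 = 456 (decimal)
Convert 3! (factorial) → 6 (decimal)
Compute 456 ÷ 6 = 76
Convert 76 (decimal) → 76 = 1×64 + 1×8 + 4 → 0o114 (octal)
0o114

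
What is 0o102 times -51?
Convert 0o102 (octal) → 1×64 + 2 = 66 (decimal)
Compute 66 × -51 = -3366
-3366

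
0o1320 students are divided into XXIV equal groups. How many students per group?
Convert 0o1320 (octal) → 1×512 + 3×64 + 2×8 = 720 (decimal)
Convert XXIV (Roman numeral) → 10 + 10 + 4 = 24 (decimal)
Compute 720 ÷ 24 = 30
30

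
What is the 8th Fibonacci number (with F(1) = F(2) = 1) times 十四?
Convert the 8th Fibonacci number (with F(1) = F(2) = 1) (Fibonacci index) → 1, 1, 2, 3, 5, 8, 13, 21 → 21 (decimal)
Convert 十四 (Chinese numeral) → 1×10 + 4 = 14 (decimal)
Compute 21 × 14 = 294
294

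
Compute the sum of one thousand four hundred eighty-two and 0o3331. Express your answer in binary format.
Convert one thousand four hundred eighty-two (English words) → 1×1000 + 4×100 + 82 = 1482 (decimal)
Convert 0o3331 (octal) → 3×512 + 3×64 + 3×8 + 1 = 1753 (decimal)
Compute 1482 + 1753 = 3235
Convert 3235 (decimal) → 3235 = 2048 + 1024 + 128 + 32 + 2 + 1 → 0b110010100011 (binary)
0b110010100011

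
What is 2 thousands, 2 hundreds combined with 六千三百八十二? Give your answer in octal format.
Convert 2 thousands, 2 hundreds (place-value notation) → 2×1000 + 2×100 = 2200 (decimal)
Convert 六千三百八十二 (Chinese numeral) → 6×1000 + 3×100 + 8×10 + 2 = 6382 (decimal)
Compute 2200 + 6382 = 8582
Convert 8582 (decimal) → 8582 = 2×4096 + 6×64 + 6 → 0o20606 (octal)
0o20606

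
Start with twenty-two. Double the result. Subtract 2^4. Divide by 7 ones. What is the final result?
Convert twenty-two (English words) → 22 (decimal)
Start: 22
22 × 2 = 44
Convert 2^4 (power) → 16 (decimal)
44 - 16 = 28
Convert 7 ones (place-value notation) → 7 (decimal)
28 ÷ 7 = 4
4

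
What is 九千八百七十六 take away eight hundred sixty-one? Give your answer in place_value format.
Convert 九千八百七十六 (Chinese numeral) → 9×1000 + 8×100 + 7×10 + 6 = 9876 (decimal)
Convert eight hundred sixty-one (English words) → 8×100 + 61 = 861 (decimal)
Compute 9876 - 861 = 9015
Convert 9015 (decimal) → 9015 = 9×1000 + 1×10 + 5 → 9 thousands, 1 ten, 5 ones (place-value notation)
9 thousands, 1 ten, 5 ones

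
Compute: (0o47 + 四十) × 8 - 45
Convert 0o47 (octal) → 4×8 + 7 = 39 (decimal)
Convert 四十 (Chinese numeral) → 4×10 = 40 (decimal)
Expression in decimal: (39 + 40) × 8 - 45
Parentheses first: 39 + 40 = 79
Multiply: 79 × 8 = 632
Subtract: 632 - 45 = 587
587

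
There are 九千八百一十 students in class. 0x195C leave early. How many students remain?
Convert 九千八百一十 (Chinese numeral) → 9×1000 + 8×100 + 1×10 = 9810 (decimal)
Convert 0x195C (hexadecimal) → 1×4096 + 9×256 + 5×16 + 12 = 6492 (decimal)
Compute 9810 - 6492 = 3318
3318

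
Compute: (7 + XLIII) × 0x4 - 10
Convert XLIII (Roman numeral) → 40 + 1 + 1 + 1 = 43 (decimal)
Convert 0x4 (hexadecimal) → 4 (decimal)
Expression in decimal: (7 + 43) × 4 - 10
Parentheses first: 7 + 43 = 50
Multiply: 50 × 4 = 200
Subtract: 200 - 10 = 190
190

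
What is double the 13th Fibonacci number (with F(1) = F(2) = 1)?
The 13th Fibonacci number (with F(1) = F(2) = 1): 1, 1, 2, 3, 5, 8, 13, 21, 34, 55, 89, 144, 233 → 233
Compute 233 × 2 = 466
466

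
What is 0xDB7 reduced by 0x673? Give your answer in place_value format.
Convert 0xDB7 (hexadecimal) → 13×256 + 11×16 + 7 = 3511 (decimal)
Convert 0x673 (hexadecimal) → 6×256 + 7×16 + 3 = 1651 (decimal)
Compute 3511 - 1651 = 1860
Convert 1860 (decimal) → 1860 = 1×1000 + 8×100 + 6×10 → 1 thousand, 8 hundreds, 6 tens (place-value notation)
1 thousand, 8 hundreds, 6 tens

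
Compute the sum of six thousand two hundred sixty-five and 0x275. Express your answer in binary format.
Convert six thousand two hundred sixty-five (English words) → 6×1000 + 2×100 + 65 = 6265 (decimal)
Convert 0x275 (hexadecimal) → 2×256 + 7×16 + 5 = 629 (decimal)
Compute 6265 + 629 = 6894
Convert 6894 (decimal) → 6894 = 4096 + 2048 + 512 + 128 + 64 + 32 + 8 + 4 + 2 → 0b1101011101110 (binary)
0b1101011101110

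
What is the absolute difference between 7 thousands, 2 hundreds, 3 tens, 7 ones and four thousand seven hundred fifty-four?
Convert 7 thousands, 2 hundreds, 3 tens, 7 ones (place-value notation) → 7×1000 + 2×100 + 3×10 + 7 = 7237 (decimal)
Convert four thousand seven hundred fifty-four (English words) → 4×1000 + 7×100 + 54 = 4754 (decimal)
Compute |7237 - 4754| = 2483
2483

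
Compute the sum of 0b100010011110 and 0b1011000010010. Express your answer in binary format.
Convert 0b100010011110 (binary) → 2048 + 128 + 16 + 8 + 4 + 2 = 2206 (decimal)
Convert 0b1011000010010 (binary) → 4096 + 1024 + 512 + 16 + 2 = 5650 (decimal)
Compute 2206 + 5650 = 7856
Convert 7856 (decimal) → 7856 = 4096 + 2048 + 1024 + 512 + 128 + 32 + 16 → 0b1111010110000 (binary)
0b1111010110000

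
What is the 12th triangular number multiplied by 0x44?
Convert the 12th triangular number (triangular index) → 12×13/2 = 78 (decimal)
Convert 0x44 (hexadecimal) → 4×16 + 4 = 68 (decimal)
Compute 78 × 68 = 5304
5304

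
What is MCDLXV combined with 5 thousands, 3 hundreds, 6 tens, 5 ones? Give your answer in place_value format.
Convert MCDLXV (Roman numeral) → 1000 + 400 + 50 + 10 + 5 = 1465 (decimal)
Convert 5 thousands, 3 hundreds, 6 tens, 5 ones (place-value notation) → 5×1000 + 3×100 + 6×10 + 5 = 5365 (decimal)
Compute 1465 + 5365 = 6830
Convert 6830 (decimal) → 6830 = 6×1000 + 8×100 + 3×10 → 6 thousands, 8 hundreds, 3 tens (place-value notation)
6 thousands, 8 hundreds, 3 tens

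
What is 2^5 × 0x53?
Convert 2^5 (power) → 32 (decimal)
Convert 0x53 (hexadecimal) → 5×16 + 3 = 83 (decimal)
Compute 32 × 83 = 2656
2656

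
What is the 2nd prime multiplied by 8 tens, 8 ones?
Convert the 2nd prime (prime index) → 3 (decimal)
Convert 8 tens, 8 ones (place-value notation) → 8×10 + 8 = 88 (decimal)
Compute 3 × 88 = 264
264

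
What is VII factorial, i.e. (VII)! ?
Convert VII (Roman numeral) → 5 + 1 + 1 = 7 (decimal)
Compute 7! = 5040
5040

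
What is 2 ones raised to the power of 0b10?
Convert 2 ones (place-value notation) → 2 (decimal)
Convert 0b10 (binary) → 2 (decimal)
Compute 2 ^ 2 = 4
4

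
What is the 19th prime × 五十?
Convert the 19th prime (prime index) → 67 (decimal)
Convert 五十 (Chinese numeral) → 5×10 = 50 (decimal)
Compute 67 × 50 = 3350
3350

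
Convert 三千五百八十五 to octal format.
Convert 三千五百八十五 (Chinese numeral) → 3×1000 + 5×100 + 8×10 + 5 = 3585 (decimal)
Convert 3585 (decimal) → 3585 = 7×512 + 1 → 0o7001 (octal)
0o7001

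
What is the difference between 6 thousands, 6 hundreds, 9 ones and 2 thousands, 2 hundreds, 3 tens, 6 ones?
Convert 6 thousands, 6 hundreds, 9 ones (place-value notation) → 6×1000 + 6×100 + 9 = 6609 (decimal)
Convert 2 thousands, 2 hundreds, 3 tens, 6 ones (place-value notation) → 2×1000 + 2×100 + 3×10 + 6 = 2236 (decimal)
Difference: |6609 - 2236| = 4373
4373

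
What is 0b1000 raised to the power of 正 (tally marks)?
Convert 0b1000 (binary) → 8 (decimal)
Convert 正 (tally marks) → 5 (decimal)
Compute 8 ^ 5 = 32768
32768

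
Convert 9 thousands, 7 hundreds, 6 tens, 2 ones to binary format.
Convert 9 thousands, 7 hundreds, 6 tens, 2 ones (place-value notation) → 9×1000 + 7×100 + 6×10 + 2 = 9762 (decimal)
Convert 9762 (decimal) → 9762 = 8192 + 1024 + 512 + 32 + 2 → 0b10011000100010 (binary)
0b10011000100010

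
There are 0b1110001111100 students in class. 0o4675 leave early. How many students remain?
Convert 0b1110001111100 (binary) → 4096 + 2048 + 1024 + 64 + 32 + 16 + 8 + 4 = 7292 (decimal)
Convert 0o4675 (octal) → 4×512 + 6×64 + 7×8 + 5 = 2493 (decimal)
Compute 7292 - 2493 = 4799
4799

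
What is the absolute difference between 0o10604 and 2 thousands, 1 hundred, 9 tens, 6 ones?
Convert 0o10604 (octal) → 1×4096 + 6×64 + 4 = 4484 (decimal)
Convert 2 thousands, 1 hundred, 9 tens, 6 ones (place-value notation) → 2×1000 + 1×100 + 9×10 + 6 = 2196 (decimal)
Compute |4484 - 2196| = 2288
2288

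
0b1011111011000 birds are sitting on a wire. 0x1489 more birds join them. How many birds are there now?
Convert 0b1011111011000 (binary) → 4096 + 1024 + 512 + 256 + 128 + 64 + 16 + 8 = 6104 (decimal)
Convert 0x1489 (hexadecimal) → 1×4096 + 4×256 + 8×16 + 9 = 5257 (decimal)
Compute 6104 + 5257 = 11361
11361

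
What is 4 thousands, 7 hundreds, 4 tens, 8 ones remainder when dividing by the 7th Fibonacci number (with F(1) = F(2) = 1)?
Convert 4 thousands, 7 hundreds, 4 tens, 8 ones (place-value notation) → 4×1000 + 7×100 + 4×10 + 8 = 4748 (decimal)
Convert the 7th Fibonacci number (with F(1) = F(2) = 1) (Fibonacci index) → 1, 1, 2, 3, 5, 8, 13 → 13 (decimal)
Compute 4748 mod 13 = 3
3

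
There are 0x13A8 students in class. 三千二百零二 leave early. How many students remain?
Convert 0x13A8 (hexadecimal) → 1×4096 + 3×256 + 10×16 + 8 = 5032 (decimal)
Convert 三千二百零二 (Chinese numeral) → 3×1000 + 2×100 + 2 = 3202 (decimal)
Compute 5032 - 3202 = 1830
1830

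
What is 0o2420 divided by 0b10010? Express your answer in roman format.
Convert 0o2420 (octal) → 2×512 + 4×64 + 2×8 = 1296 (decimal)
Convert 0b10010 (binary) → 16 + 2 = 18 (decimal)
Compute 1296 ÷ 18 = 72
Convert 72 (decimal) → 72 = 50 + 10 + 10 + 1 + 1 → LXXII (Roman numeral)
LXXII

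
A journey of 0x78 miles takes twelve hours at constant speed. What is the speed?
Convert 0x78 (hexadecimal) → 7×16 + 8 = 120 (decimal)
Convert twelve (English words) → 12 (decimal)
Compute 120 ÷ 12 = 10
10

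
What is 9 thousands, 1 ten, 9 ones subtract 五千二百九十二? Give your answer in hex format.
Convert 9 thousands, 1 ten, 9 ones (place-value notation) → 9×1000 + 1×10 + 9 = 9019 (decimal)
Convert 五千二百九十二 (Chinese numeral) → 5×1000 + 2×100 + 9×10 + 2 = 5292 (decimal)
Compute 9019 - 5292 = 3727
Convert 3727 (decimal) → 3727 = 14×256 + 8×16 + 15 → 0xE8F (hexadecimal)
0xE8F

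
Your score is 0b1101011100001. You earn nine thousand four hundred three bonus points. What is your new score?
Convert 0b1101011100001 (binary) → 4096 + 2048 + 512 + 128 + 64 + 32 + 1 = 6881 (decimal)
Convert nine thousand four hundred three (English words) → 9×1000 + 4×100 + 3 = 9403 (decimal)
Compute 6881 + 9403 = 16284
16284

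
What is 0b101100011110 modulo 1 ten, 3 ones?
Convert 0b101100011110 (binary) → 2048 + 512 + 256 + 16 + 8 + 4 + 2 = 2846 (decimal)
Convert 1 ten, 3 ones (place-value notation) → 1×10 + 3 = 13 (decimal)
Compute 2846 mod 13 = 12
12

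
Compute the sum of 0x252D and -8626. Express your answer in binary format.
Convert 0x252D (hexadecimal) → 2×4096 + 5×256 + 2×16 + 13 = 9517 (decimal)
Compute 9517 + -8626 = 891
Convert 891 (decimal) → 891 = 512 + 256 + 64 + 32 + 16 + 8 + 2 + 1 → 0b1101111011 (binary)
0b1101111011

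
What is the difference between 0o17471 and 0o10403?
Convert 0o17471 (octal) → 1×4096 + 7×512 + 4×64 + 7×8 + 1 = 7993 (decimal)
Convert 0o10403 (octal) → 1×4096 + 4×64 + 3 = 4355 (decimal)
Difference: |7993 - 4355| = 3638
3638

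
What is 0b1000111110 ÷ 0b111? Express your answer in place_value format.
Convert 0b1000111110 (binary) → 512 + 32 + 16 + 8 + 4 + 2 = 574 (decimal)
Convert 0b111 (binary) → 4 + 2 + 1 = 7 (decimal)
Compute 574 ÷ 7 = 82
Convert 82 (decimal) → 82 = 8×10 + 2 → 8 tens, 2 ones (place-value notation)
8 tens, 2 ones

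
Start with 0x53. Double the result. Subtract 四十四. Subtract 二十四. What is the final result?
Convert 0x53 (hexadecimal) → 5×16 + 3 = 83 (decimal)
Start: 83
83 × 2 = 166
Convert 四十四 (Chinese numeral) → 4×10 + 4 = 44 (decimal)
166 - 44 = 122
Convert 二十四 (Chinese numeral) → 2×10 + 4 = 24 (decimal)
122 - 24 = 98
98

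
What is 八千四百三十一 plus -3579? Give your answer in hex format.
Convert 八千四百三十一 (Chinese numeral) → 8×1000 + 4×100 + 3×10 + 1 = 8431 (decimal)
Compute 8431 + -3579 = 4852
Convert 4852 (decimal) → 4852 = 1×4096 + 2×256 + 15×16 + 4 → 0x12F4 (hexadecimal)
0x12F4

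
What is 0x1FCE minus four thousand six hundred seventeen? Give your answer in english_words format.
Convert 0x1FCE (hexadecimal) → 1×4096 + 15×256 + 12×16 + 14 = 8142 (decimal)
Convert four thousand six hundred seventeen (English words) → 4×1000 + 6×100 + 17 = 4617 (decimal)
Compute 8142 - 4617 = 3525
Convert 3525 (decimal) → 3525 = 3×1000 + 5×100 + 25 → three thousand five hundred twenty-five (English words)
three thousand five hundred twenty-five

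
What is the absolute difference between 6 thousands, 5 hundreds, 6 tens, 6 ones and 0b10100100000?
Convert 6 thousands, 5 hundreds, 6 tens, 6 ones (place-value notation) → 6×1000 + 5×100 + 6×10 + 6 = 6566 (decimal)
Convert 0b10100100000 (binary) → 1024 + 256 + 32 = 1312 (decimal)
Compute |6566 - 1312| = 5254
5254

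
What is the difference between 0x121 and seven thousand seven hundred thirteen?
Convert 0x121 (hexadecimal) → 1×256 + 2×16 + 1 = 289 (decimal)
Convert seven thousand seven hundred thirteen (English words) → 7×1000 + 7×100 + 13 = 7713 (decimal)
Difference: |289 - 7713| = 7424
7424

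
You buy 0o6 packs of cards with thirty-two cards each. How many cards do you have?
Convert thirty-two (English words) → 32 (decimal)
Convert 0o6 (octal) → 6 (decimal)
Compute 32 × 6 = 192
192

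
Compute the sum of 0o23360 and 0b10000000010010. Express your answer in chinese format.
Convert 0o23360 (octal) → 2×4096 + 3×512 + 3×64 + 6×8 = 9968 (decimal)
Convert 0b10000000010010 (binary) → 8192 + 16 + 2 = 8210 (decimal)
Compute 9968 + 8210 = 18178
Convert 18178 (decimal) → 18178 = 1×10000 + 8×1000 + 1×100 + 7×10 + 8 → 一万八千一百七十八 (Chinese numeral)
一万八千一百七十八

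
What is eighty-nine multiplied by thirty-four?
Convert eighty-nine (English words) → 89 (decimal)
Convert thirty-four (English words) → 34 (decimal)
Compute 89 × 34 = 3026
3026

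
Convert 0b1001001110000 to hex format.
Convert 0b1001001110000 (binary) → 4096 + 512 + 64 + 32 + 16 = 4720 (decimal)
Convert 4720 (decimal) → 4720 = 1×4096 + 2×256 + 7×16 → 0x1270 (hexadecimal)
0x1270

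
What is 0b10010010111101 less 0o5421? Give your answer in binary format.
Convert 0b10010010111101 (binary) → 8192 + 1024 + 128 + 32 + 16 + 8 + 4 + 1 = 9405 (decimal)
Convert 0o5421 (octal) → 5×512 + 4×64 + 2×8 + 1 = 2833 (decimal)
Compute 9405 - 2833 = 6572
Convert 6572 (decimal) → 6572 = 4096 + 2048 + 256 + 128 + 32 + 8 + 4 → 0b1100110101100 (binary)
0b1100110101100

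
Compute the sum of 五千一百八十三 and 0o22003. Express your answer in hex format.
Convert 五千一百八十三 (Chinese numeral) → 5×1000 + 1×100 + 8×10 + 3 = 5183 (decimal)
Convert 0o22003 (octal) → 2×4096 + 2×512 + 3 = 9219 (decimal)
Compute 5183 + 9219 = 14402
Convert 14402 (decimal) → 14402 = 3×4096 + 8×256 + 4×16 + 2 → 0x3842 (hexadecimal)
0x3842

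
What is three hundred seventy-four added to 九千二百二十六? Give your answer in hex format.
Convert three hundred seventy-four (English words) → 3×100 + 74 = 374 (decimal)
Convert 九千二百二十六 (Chinese numeral) → 9×1000 + 2×100 + 2×10 + 6 = 9226 (decimal)
Compute 374 + 9226 = 9600
Convert 9600 (decimal) → 9600 = 2×4096 + 5×256 + 8×16 → 0x2580 (hexadecimal)
0x2580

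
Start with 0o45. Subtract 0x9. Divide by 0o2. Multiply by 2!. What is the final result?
Convert 0o45 (octal) → 4×8 + 5 = 37 (decimal)
Start: 37
Convert 0x9 (hexadecimal) → 9 (decimal)
37 - 9 = 28
Convert 0o2 (octal) → 2 (decimal)
28 ÷ 2 = 14
Convert 2! (factorial) → 2 (decimal)
14 × 2 = 28
28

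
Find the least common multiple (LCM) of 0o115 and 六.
Convert 0o115 (octal) → 1×64 + 1×8 + 5 = 77 (decimal)
Convert 六 (Chinese numeral) → 6 (decimal)
Compute lcm(77, 6) = 462
462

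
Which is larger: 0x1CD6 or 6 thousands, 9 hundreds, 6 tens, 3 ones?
Convert 0x1CD6 (hexadecimal) → 1×4096 + 12×256 + 13×16 + 6 = 7382 (decimal)
Convert 6 thousands, 9 hundreds, 6 tens, 3 ones (place-value notation) → 6×1000 + 9×100 + 6×10 + 3 = 6963 (decimal)
Compare 7382 vs 6963: larger = 7382
7382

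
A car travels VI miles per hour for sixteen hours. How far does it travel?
Convert VI (Roman numeral) → 5 + 1 = 6 (decimal)
Convert sixteen (English words) → 16 (decimal)
Compute 6 × 16 = 96
96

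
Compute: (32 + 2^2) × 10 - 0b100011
Convert 2^2 (power) → 4 (decimal)
Convert 0b100011 (binary) → 32 + 2 + 1 = 35 (decimal)
Expression in decimal: (32 + 4) × 10 - 35
Parentheses first: 32 + 4 = 36
Multiply: 36 × 10 = 360
Subtract: 360 - 35 = 325
325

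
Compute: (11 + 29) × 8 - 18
Parentheses first: 11 + 29 = 40
Multiply: 40 × 8 = 320
Subtract: 320 - 18 = 302
302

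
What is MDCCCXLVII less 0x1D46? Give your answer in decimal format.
Convert MDCCCXLVII (Roman numeral) → 1000 + 500 + 100 + 100 + 100 + 40 + 5 + 1 + 1 = 1847 (decimal)
Convert 0x1D46 (hexadecimal) → 1×4096 + 13×256 + 4×16 + 6 = 7494 (decimal)
Compute 1847 - 7494 = -5647
-5647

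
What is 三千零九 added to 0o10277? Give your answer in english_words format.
Convert 三千零九 (Chinese numeral) → 3×1000 + 9 = 3009 (decimal)
Convert 0o10277 (octal) → 1×4096 + 2×64 + 7×8 + 7 = 4287 (decimal)
Compute 3009 + 4287 = 7296
Convert 7296 (decimal) → 7296 = 7×1000 + 2×100 + 96 → seven thousand two hundred ninety-six (English words)
seven thousand two hundred ninety-six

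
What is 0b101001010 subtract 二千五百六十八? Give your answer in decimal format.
Convert 0b101001010 (binary) → 256 + 64 + 8 + 2 = 330 (decimal)
Convert 二千五百六十八 (Chinese numeral) → 2×1000 + 5×100 + 6×10 + 8 = 2568 (decimal)
Compute 330 - 2568 = -2238
-2238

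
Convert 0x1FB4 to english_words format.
Convert 0x1FB4 (hexadecimal) → 1×4096 + 15×256 + 11×16 + 4 = 8116 (decimal)
Convert 8116 (decimal) → 8116 = 8×1000 + 1×100 + 16 → eight thousand one hundred sixteen (English words)
eight thousand one hundred sixteen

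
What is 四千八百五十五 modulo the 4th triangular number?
Convert 四千八百五十五 (Chinese numeral) → 4×1000 + 8×100 + 5×10 + 5 = 4855 (decimal)
Convert the 4th triangular number (triangular index) → 4×5/2 = 10 (decimal)
Compute 4855 mod 10 = 5
5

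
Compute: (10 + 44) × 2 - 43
Parentheses first: 10 + 44 = 54
Multiply: 54 × 2 = 108
Subtract: 108 - 43 = 65
65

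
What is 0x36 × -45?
Convert 0x36 (hexadecimal) → 3×16 + 6 = 54 (decimal)
Compute 54 × -45 = -2430
-2430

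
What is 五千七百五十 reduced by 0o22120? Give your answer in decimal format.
Convert 五千七百五十 (Chinese numeral) → 5×1000 + 7×100 + 5×10 = 5750 (decimal)
Convert 0o22120 (octal) → 2×4096 + 2×512 + 1×64 + 2×8 = 9296 (decimal)
Compute 5750 - 9296 = -3546
-3546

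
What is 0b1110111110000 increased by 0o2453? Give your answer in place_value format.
Convert 0b1110111110000 (binary) → 4096 + 2048 + 1024 + 256 + 128 + 64 + 32 + 16 = 7664 (decimal)
Convert 0o2453 (octal) → 2×512 + 4×64 + 5×8 + 3 = 1323 (decimal)
Compute 7664 + 1323 = 8987
Convert 8987 (decimal) → 8987 = 8×1000 + 9×100 + 8×10 + 7 → 8 thousands, 9 hundreds, 8 tens, 7 ones (place-value notation)
8 thousands, 9 hundreds, 8 tens, 7 ones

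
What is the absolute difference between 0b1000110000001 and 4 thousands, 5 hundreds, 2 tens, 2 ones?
Convert 0b1000110000001 (binary) → 4096 + 256 + 128 + 1 = 4481 (decimal)
Convert 4 thousands, 5 hundreds, 2 tens, 2 ones (place-value notation) → 4×1000 + 5×100 + 2×10 + 2 = 4522 (decimal)
Compute |4481 - 4522| = 41
41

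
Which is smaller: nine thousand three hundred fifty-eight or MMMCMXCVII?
Convert nine thousand three hundred fifty-eight (English words) → 9×1000 + 3×100 + 58 = 9358 (decimal)
Convert MMMCMXCVII (Roman numeral) → 1000 + 1000 + 1000 + 900 + 90 + 5 + 1 + 1 = 3997 (decimal)
Compare 9358 vs 3997: smaller = 3997
3997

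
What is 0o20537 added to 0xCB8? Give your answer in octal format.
Convert 0o20537 (octal) → 2×4096 + 5×64 + 3×8 + 7 = 8543 (decimal)
Convert 0xCB8 (hexadecimal) → 12×256 + 11×16 + 8 = 3256 (decimal)
Compute 8543 + 3256 = 11799
Convert 11799 (decimal) → 11799 = 2×4096 + 7×512 + 2×8 + 7 → 0o27027 (octal)
0o27027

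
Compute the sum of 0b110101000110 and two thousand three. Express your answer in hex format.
Convert 0b110101000110 (binary) → 2048 + 1024 + 256 + 64 + 4 + 2 = 3398 (decimal)
Convert two thousand three (English words) → 2×1000 + 3 = 2003 (decimal)
Compute 3398 + 2003 = 5401
Convert 5401 (decimal) → 5401 = 1×4096 + 5×256 + 1×16 + 9 → 0x1519 (hexadecimal)
0x1519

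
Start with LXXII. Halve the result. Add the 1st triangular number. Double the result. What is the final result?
Convert LXXII (Roman numeral) → 50 + 10 + 10 + 1 + 1 = 72 (decimal)
Start: 72
72 ÷ 2 = 36
Convert the 1st triangular number (triangular index) → 1×2/2 = 1 (decimal)
36 + 1 = 37
37 × 2 = 74
74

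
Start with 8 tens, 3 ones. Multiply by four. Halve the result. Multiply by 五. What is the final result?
Convert 8 tens, 3 ones (place-value notation) → 8×10 + 3 = 83 (decimal)
Start: 83
Convert four (English words) → 4 (decimal)
83 × 4 = 332
332 ÷ 2 = 166
Convert 五 (Chinese numeral) → 5 (decimal)
166 × 5 = 830
830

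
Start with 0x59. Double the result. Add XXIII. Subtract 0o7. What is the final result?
Convert 0x59 (hexadecimal) → 5×16 + 9 = 89 (decimal)
Start: 89
89 × 2 = 178
Convert XXIII (Roman numeral) → 10 + 10 + 1 + 1 + 1 = 23 (decimal)
178 + 23 = 201
Convert 0o7 (octal) → 7 (decimal)
201 - 7 = 194
194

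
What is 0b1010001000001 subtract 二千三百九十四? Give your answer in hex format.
Convert 0b1010001000001 (binary) → 4096 + 1024 + 64 + 1 = 5185 (decimal)
Convert 二千三百九十四 (Chinese numeral) → 2×1000 + 3×100 + 9×10 + 4 = 2394 (decimal)
Compute 5185 - 2394 = 2791
Convert 2791 (decimal) → 2791 = 10×256 + 14×16 + 7 → 0xAE7 (hexadecimal)
0xAE7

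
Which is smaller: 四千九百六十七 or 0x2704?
Convert 四千九百六十七 (Chinese numeral) → 4×1000 + 9×100 + 6×10 + 7 = 4967 (decimal)
Convert 0x2704 (hexadecimal) → 2×4096 + 7×256 + 4 = 9988 (decimal)
Compare 4967 vs 9988: smaller = 4967
4967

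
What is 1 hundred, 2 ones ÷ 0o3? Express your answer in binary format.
Convert 1 hundred, 2 ones (place-value notation) → 1×100 + 2 = 102 (decimal)
Convert 0o3 (octal) → 3 (decimal)
Compute 102 ÷ 3 = 34
Convert 34 (decimal) → 34 = 32 + 2 → 0b100010 (binary)
0b100010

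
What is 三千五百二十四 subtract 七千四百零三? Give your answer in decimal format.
Convert 三千五百二十四 (Chinese numeral) → 3×1000 + 5×100 + 2×10 + 4 = 3524 (decimal)
Convert 七千四百零三 (Chinese numeral) → 7×1000 + 4×100 + 3 = 7403 (decimal)
Compute 3524 - 7403 = -3879
-3879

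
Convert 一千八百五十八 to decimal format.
Convert 一千八百五十八 (Chinese numeral) → 1×1000 + 8×100 + 5×10 + 8 = 1858 (decimal)
1858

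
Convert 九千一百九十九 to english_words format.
Convert 九千一百九十九 (Chinese numeral) → 9×1000 + 1×100 + 9×10 + 9 = 9199 (decimal)
Convert 9199 (decimal) → 9199 = 9×1000 + 1×100 + 99 → nine thousand one hundred ninety-nine (English words)
nine thousand one hundred ninety-nine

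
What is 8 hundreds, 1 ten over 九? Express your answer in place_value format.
Convert 8 hundreds, 1 ten (place-value notation) → 8×100 + 1×10 = 810 (decimal)
Convert 九 (Chinese numeral) → 9 (decimal)
Compute 810 ÷ 9 = 90
Convert 90 (decimal) → 90 = 9×10 → 9 tens (place-value notation)
9 tens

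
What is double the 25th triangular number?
The 25th triangular number = 25×26/2 = 325
Compute 325 × 2 = 650
650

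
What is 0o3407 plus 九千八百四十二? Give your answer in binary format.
Convert 0o3407 (octal) → 3×512 + 4×64 + 7 = 1799 (decimal)
Convert 九千八百四十二 (Chinese numeral) → 9×1000 + 8×100 + 4×10 + 2 = 9842 (decimal)
Compute 1799 + 9842 = 11641
Convert 11641 (decimal) → 11641 = 8192 + 2048 + 1024 + 256 + 64 + 32 + 16 + 8 + 1 → 0b10110101111001 (binary)
0b10110101111001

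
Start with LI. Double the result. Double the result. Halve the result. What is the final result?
Convert LI (Roman numeral) → 50 + 1 = 51 (decimal)
Start: 51
51 × 2 = 102
102 × 2 = 204
204 ÷ 2 = 102
102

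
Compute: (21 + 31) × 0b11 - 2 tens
Convert 0b11 (binary) → 2 + 1 = 3 (decimal)
Convert 2 tens (place-value notation) → 2×10 = 20 (decimal)
Expression in decimal: (21 + 31) × 3 - 20
Parentheses first: 21 + 31 = 52
Multiply: 52 × 3 = 156
Subtract: 156 - 20 = 136
136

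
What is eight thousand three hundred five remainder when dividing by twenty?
Convert eight thousand three hundred five (English words) → 8×1000 + 3×100 + 5 = 8305 (decimal)
Convert twenty (English words) → 20 (decimal)
Compute 8305 mod 20 = 5
5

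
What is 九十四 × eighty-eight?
Convert 九十四 (Chinese numeral) → 9×10 + 4 = 94 (decimal)
Convert eighty-eight (English words) → 88 (decimal)
Compute 94 × 88 = 8272
8272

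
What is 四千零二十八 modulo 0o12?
Convert 四千零二十八 (Chinese numeral) → 4×1000 + 2×10 + 8 = 4028 (decimal)
Convert 0o12 (octal) → 1×8 + 2 = 10 (decimal)
Compute 4028 mod 10 = 8
8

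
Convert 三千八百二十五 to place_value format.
Convert 三千八百二十五 (Chinese numeral) → 3×1000 + 8×100 + 2×10 + 5 = 3825 (decimal)
Convert 3825 (decimal) → 3825 = 3×1000 + 8×100 + 2×10 + 5 → 3 thousands, 8 hundreds, 2 tens, 5 ones (place-value notation)
3 thousands, 8 hundreds, 2 tens, 5 ones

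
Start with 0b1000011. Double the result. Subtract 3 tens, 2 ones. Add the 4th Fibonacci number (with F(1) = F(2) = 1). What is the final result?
Convert 0b1000011 (binary) → 64 + 2 + 1 = 67 (decimal)
Start: 67
67 × 2 = 134
Convert 3 tens, 2 ones (place-value notation) → 3×10 + 2 = 32 (decimal)
134 - 32 = 102
Convert the 4th Fibonacci number (with F(1) = F(2) = 1) (Fibonacci index) → 1, 1, 2, 3 → 3 (decimal)
102 + 3 = 105
105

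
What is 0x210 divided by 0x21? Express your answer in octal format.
Convert 0x210 (hexadecimal) → 2×256 + 1×16 = 528 (decimal)
Convert 0x21 (hexadecimal) → 2×16 + 1 = 33 (decimal)
Compute 528 ÷ 33 = 16
Convert 16 (decimal) → 16 = 2×8 → 0o20 (octal)
0o20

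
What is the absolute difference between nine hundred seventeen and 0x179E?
Convert nine hundred seventeen (English words) → 9×100 + 17 = 917 (decimal)
Convert 0x179E (hexadecimal) → 1×4096 + 7×256 + 9×16 + 14 = 6046 (decimal)
Compute |917 - 6046| = 5129
5129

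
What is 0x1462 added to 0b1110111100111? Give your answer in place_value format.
Convert 0x1462 (hexadecimal) → 1×4096 + 4×256 + 6×16 + 2 = 5218 (decimal)
Convert 0b1110111100111 (binary) → 4096 + 2048 + 1024 + 256 + 128 + 64 + 32 + 4 + 2 + 1 = 7655 (decimal)
Compute 5218 + 7655 = 12873
Convert 12873 (decimal) → 12873 = 12×1000 + 8×100 + 7×10 + 3 → 12 thousands, 8 hundreds, 7 tens, 3 ones (place-value notation)
12 thousands, 8 hundreds, 7 tens, 3 ones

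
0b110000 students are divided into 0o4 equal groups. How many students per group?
Convert 0b110000 (binary) → 32 + 16 = 48 (decimal)
Convert 0o4 (octal) → 4 (decimal)
Compute 48 ÷ 4 = 12
12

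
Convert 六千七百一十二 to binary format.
Convert 六千七百一十二 (Chinese numeral) → 6×1000 + 7×100 + 1×10 + 2 = 6712 (decimal)
Convert 6712 (decimal) → 6712 = 4096 + 2048 + 512 + 32 + 16 + 8 → 0b1101000111000 (binary)
0b1101000111000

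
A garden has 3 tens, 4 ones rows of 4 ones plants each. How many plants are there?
Convert 4 ones (place-value notation) → 4 (decimal)
Convert 3 tens, 4 ones (place-value notation) → 3×10 + 4 = 34 (decimal)
Compute 4 × 34 = 136
136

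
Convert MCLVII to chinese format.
Convert MCLVII (Roman numeral) → 1000 + 100 + 50 + 5 + 1 + 1 = 1157 (decimal)
Convert 1157 (decimal) → 1157 = 1×1000 + 1×100 + 5×10 + 7 → 一千一百五十七 (Chinese numeral)
一千一百五十七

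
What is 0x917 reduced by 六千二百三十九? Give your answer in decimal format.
Convert 0x917 (hexadecimal) → 9×256 + 1×16 + 7 = 2327 (decimal)
Convert 六千二百三十九 (Chinese numeral) → 6×1000 + 2×100 + 3×10 + 9 = 6239 (decimal)
Compute 2327 - 6239 = -3912
-3912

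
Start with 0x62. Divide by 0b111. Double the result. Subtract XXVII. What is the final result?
Convert 0x62 (hexadecimal) → 6×16 + 2 = 98 (decimal)
Start: 98
Convert 0b111 (binary) → 4 + 2 + 1 = 7 (decimal)
98 ÷ 7 = 14
14 × 2 = 28
Convert XXVII (Roman numeral) → 10 + 10 + 5 + 1 + 1 = 27 (decimal)
28 - 27 = 1
1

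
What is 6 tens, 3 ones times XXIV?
Convert 6 tens, 3 ones (place-value notation) → 6×10 + 3 = 63 (decimal)
Convert XXIV (Roman numeral) → 10 + 10 + 4 = 24 (decimal)
Compute 63 × 24 = 1512
1512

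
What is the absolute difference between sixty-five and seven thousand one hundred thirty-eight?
Convert sixty-five (English words) → 65 (decimal)
Convert seven thousand one hundred thirty-eight (English words) → 7×1000 + 1×100 + 38 = 7138 (decimal)
Compute |65 - 7138| = 7073
7073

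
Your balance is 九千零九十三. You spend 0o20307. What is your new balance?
Convert 九千零九十三 (Chinese numeral) → 9×1000 + 9×10 + 3 = 9093 (decimal)
Convert 0o20307 (octal) → 2×4096 + 3×64 + 7 = 8391 (decimal)
Compute 9093 - 8391 = 702
702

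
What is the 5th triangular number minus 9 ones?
The 5th triangular number = 5×6/2 = 15
Convert 9 ones (place-value notation) → 9 (decimal)
Compute 15 - 9 = 6
6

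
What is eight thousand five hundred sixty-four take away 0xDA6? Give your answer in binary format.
Convert eight thousand five hundred sixty-four (English words) → 8×1000 + 5×100 + 64 = 8564 (decimal)
Convert 0xDA6 (hexadecimal) → 13×256 + 10×16 + 6 = 3494 (decimal)
Compute 8564 - 3494 = 5070
Convert 5070 (decimal) → 5070 = 4096 + 512 + 256 + 128 + 64 + 8 + 4 + 2 → 0b1001111001110 (binary)
0b1001111001110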